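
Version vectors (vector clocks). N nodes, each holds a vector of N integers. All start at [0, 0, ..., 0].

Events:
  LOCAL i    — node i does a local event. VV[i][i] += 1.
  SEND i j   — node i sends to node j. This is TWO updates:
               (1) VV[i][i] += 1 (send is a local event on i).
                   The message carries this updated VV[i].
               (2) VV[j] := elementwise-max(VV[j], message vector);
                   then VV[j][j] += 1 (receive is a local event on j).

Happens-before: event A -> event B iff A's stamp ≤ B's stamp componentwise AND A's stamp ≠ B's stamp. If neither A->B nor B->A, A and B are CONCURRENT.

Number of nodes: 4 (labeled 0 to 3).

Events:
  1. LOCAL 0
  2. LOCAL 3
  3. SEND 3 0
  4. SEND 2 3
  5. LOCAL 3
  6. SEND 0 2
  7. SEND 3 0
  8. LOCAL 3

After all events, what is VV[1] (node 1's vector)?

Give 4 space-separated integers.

Answer: 0 0 0 0

Derivation:
Initial: VV[0]=[0, 0, 0, 0]
Initial: VV[1]=[0, 0, 0, 0]
Initial: VV[2]=[0, 0, 0, 0]
Initial: VV[3]=[0, 0, 0, 0]
Event 1: LOCAL 0: VV[0][0]++ -> VV[0]=[1, 0, 0, 0]
Event 2: LOCAL 3: VV[3][3]++ -> VV[3]=[0, 0, 0, 1]
Event 3: SEND 3->0: VV[3][3]++ -> VV[3]=[0, 0, 0, 2], msg_vec=[0, 0, 0, 2]; VV[0]=max(VV[0],msg_vec) then VV[0][0]++ -> VV[0]=[2, 0, 0, 2]
Event 4: SEND 2->3: VV[2][2]++ -> VV[2]=[0, 0, 1, 0], msg_vec=[0, 0, 1, 0]; VV[3]=max(VV[3],msg_vec) then VV[3][3]++ -> VV[3]=[0, 0, 1, 3]
Event 5: LOCAL 3: VV[3][3]++ -> VV[3]=[0, 0, 1, 4]
Event 6: SEND 0->2: VV[0][0]++ -> VV[0]=[3, 0, 0, 2], msg_vec=[3, 0, 0, 2]; VV[2]=max(VV[2],msg_vec) then VV[2][2]++ -> VV[2]=[3, 0, 2, 2]
Event 7: SEND 3->0: VV[3][3]++ -> VV[3]=[0, 0, 1, 5], msg_vec=[0, 0, 1, 5]; VV[0]=max(VV[0],msg_vec) then VV[0][0]++ -> VV[0]=[4, 0, 1, 5]
Event 8: LOCAL 3: VV[3][3]++ -> VV[3]=[0, 0, 1, 6]
Final vectors: VV[0]=[4, 0, 1, 5]; VV[1]=[0, 0, 0, 0]; VV[2]=[3, 0, 2, 2]; VV[3]=[0, 0, 1, 6]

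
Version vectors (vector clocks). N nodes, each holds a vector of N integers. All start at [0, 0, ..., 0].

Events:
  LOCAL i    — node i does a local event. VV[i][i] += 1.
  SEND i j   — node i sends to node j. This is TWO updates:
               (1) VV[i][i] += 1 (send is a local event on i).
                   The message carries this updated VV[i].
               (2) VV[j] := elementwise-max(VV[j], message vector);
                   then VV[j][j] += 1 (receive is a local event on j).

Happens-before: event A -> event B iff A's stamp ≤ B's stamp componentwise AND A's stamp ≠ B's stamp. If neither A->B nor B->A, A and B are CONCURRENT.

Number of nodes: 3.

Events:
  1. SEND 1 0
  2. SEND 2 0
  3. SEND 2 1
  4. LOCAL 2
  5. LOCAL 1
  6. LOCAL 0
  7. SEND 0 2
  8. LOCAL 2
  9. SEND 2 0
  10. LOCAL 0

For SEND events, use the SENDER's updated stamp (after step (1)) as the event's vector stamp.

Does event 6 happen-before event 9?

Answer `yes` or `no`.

Initial: VV[0]=[0, 0, 0]
Initial: VV[1]=[0, 0, 0]
Initial: VV[2]=[0, 0, 0]
Event 1: SEND 1->0: VV[1][1]++ -> VV[1]=[0, 1, 0], msg_vec=[0, 1, 0]; VV[0]=max(VV[0],msg_vec) then VV[0][0]++ -> VV[0]=[1, 1, 0]
Event 2: SEND 2->0: VV[2][2]++ -> VV[2]=[0, 0, 1], msg_vec=[0, 0, 1]; VV[0]=max(VV[0],msg_vec) then VV[0][0]++ -> VV[0]=[2, 1, 1]
Event 3: SEND 2->1: VV[2][2]++ -> VV[2]=[0, 0, 2], msg_vec=[0, 0, 2]; VV[1]=max(VV[1],msg_vec) then VV[1][1]++ -> VV[1]=[0, 2, 2]
Event 4: LOCAL 2: VV[2][2]++ -> VV[2]=[0, 0, 3]
Event 5: LOCAL 1: VV[1][1]++ -> VV[1]=[0, 3, 2]
Event 6: LOCAL 0: VV[0][0]++ -> VV[0]=[3, 1, 1]
Event 7: SEND 0->2: VV[0][0]++ -> VV[0]=[4, 1, 1], msg_vec=[4, 1, 1]; VV[2]=max(VV[2],msg_vec) then VV[2][2]++ -> VV[2]=[4, 1, 4]
Event 8: LOCAL 2: VV[2][2]++ -> VV[2]=[4, 1, 5]
Event 9: SEND 2->0: VV[2][2]++ -> VV[2]=[4, 1, 6], msg_vec=[4, 1, 6]; VV[0]=max(VV[0],msg_vec) then VV[0][0]++ -> VV[0]=[5, 1, 6]
Event 10: LOCAL 0: VV[0][0]++ -> VV[0]=[6, 1, 6]
Event 6 stamp: [3, 1, 1]
Event 9 stamp: [4, 1, 6]
[3, 1, 1] <= [4, 1, 6]? True. Equal? False. Happens-before: True

Answer: yes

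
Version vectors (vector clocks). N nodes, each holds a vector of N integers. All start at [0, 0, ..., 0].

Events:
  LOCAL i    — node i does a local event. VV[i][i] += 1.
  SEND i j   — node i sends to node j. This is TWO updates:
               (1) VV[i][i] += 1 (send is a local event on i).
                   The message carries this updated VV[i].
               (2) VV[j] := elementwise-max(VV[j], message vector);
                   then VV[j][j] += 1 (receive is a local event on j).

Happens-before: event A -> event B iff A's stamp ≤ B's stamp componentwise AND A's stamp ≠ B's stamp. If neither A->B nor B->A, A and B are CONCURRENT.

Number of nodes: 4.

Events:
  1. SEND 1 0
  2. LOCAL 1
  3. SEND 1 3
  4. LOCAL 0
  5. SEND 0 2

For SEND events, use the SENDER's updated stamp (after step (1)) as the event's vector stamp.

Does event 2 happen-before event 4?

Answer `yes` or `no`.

Answer: no

Derivation:
Initial: VV[0]=[0, 0, 0, 0]
Initial: VV[1]=[0, 0, 0, 0]
Initial: VV[2]=[0, 0, 0, 0]
Initial: VV[3]=[0, 0, 0, 0]
Event 1: SEND 1->0: VV[1][1]++ -> VV[1]=[0, 1, 0, 0], msg_vec=[0, 1, 0, 0]; VV[0]=max(VV[0],msg_vec) then VV[0][0]++ -> VV[0]=[1, 1, 0, 0]
Event 2: LOCAL 1: VV[1][1]++ -> VV[1]=[0, 2, 0, 0]
Event 3: SEND 1->3: VV[1][1]++ -> VV[1]=[0, 3, 0, 0], msg_vec=[0, 3, 0, 0]; VV[3]=max(VV[3],msg_vec) then VV[3][3]++ -> VV[3]=[0, 3, 0, 1]
Event 4: LOCAL 0: VV[0][0]++ -> VV[0]=[2, 1, 0, 0]
Event 5: SEND 0->2: VV[0][0]++ -> VV[0]=[3, 1, 0, 0], msg_vec=[3, 1, 0, 0]; VV[2]=max(VV[2],msg_vec) then VV[2][2]++ -> VV[2]=[3, 1, 1, 0]
Event 2 stamp: [0, 2, 0, 0]
Event 4 stamp: [2, 1, 0, 0]
[0, 2, 0, 0] <= [2, 1, 0, 0]? False. Equal? False. Happens-before: False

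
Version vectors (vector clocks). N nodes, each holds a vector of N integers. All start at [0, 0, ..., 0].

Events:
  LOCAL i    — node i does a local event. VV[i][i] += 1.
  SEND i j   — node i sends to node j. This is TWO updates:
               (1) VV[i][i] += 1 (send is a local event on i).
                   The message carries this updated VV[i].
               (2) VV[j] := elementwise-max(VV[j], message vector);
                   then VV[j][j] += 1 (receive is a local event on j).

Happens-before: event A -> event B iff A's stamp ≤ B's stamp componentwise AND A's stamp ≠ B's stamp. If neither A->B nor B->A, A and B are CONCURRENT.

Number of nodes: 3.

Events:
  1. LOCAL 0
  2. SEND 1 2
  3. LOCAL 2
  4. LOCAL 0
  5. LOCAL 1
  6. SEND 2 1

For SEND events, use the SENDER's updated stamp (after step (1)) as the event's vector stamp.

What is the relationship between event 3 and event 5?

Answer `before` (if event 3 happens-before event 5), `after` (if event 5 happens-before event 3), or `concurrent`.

Answer: concurrent

Derivation:
Initial: VV[0]=[0, 0, 0]
Initial: VV[1]=[0, 0, 0]
Initial: VV[2]=[0, 0, 0]
Event 1: LOCAL 0: VV[0][0]++ -> VV[0]=[1, 0, 0]
Event 2: SEND 1->2: VV[1][1]++ -> VV[1]=[0, 1, 0], msg_vec=[0, 1, 0]; VV[2]=max(VV[2],msg_vec) then VV[2][2]++ -> VV[2]=[0, 1, 1]
Event 3: LOCAL 2: VV[2][2]++ -> VV[2]=[0, 1, 2]
Event 4: LOCAL 0: VV[0][0]++ -> VV[0]=[2, 0, 0]
Event 5: LOCAL 1: VV[1][1]++ -> VV[1]=[0, 2, 0]
Event 6: SEND 2->1: VV[2][2]++ -> VV[2]=[0, 1, 3], msg_vec=[0, 1, 3]; VV[1]=max(VV[1],msg_vec) then VV[1][1]++ -> VV[1]=[0, 3, 3]
Event 3 stamp: [0, 1, 2]
Event 5 stamp: [0, 2, 0]
[0, 1, 2] <= [0, 2, 0]? False
[0, 2, 0] <= [0, 1, 2]? False
Relation: concurrent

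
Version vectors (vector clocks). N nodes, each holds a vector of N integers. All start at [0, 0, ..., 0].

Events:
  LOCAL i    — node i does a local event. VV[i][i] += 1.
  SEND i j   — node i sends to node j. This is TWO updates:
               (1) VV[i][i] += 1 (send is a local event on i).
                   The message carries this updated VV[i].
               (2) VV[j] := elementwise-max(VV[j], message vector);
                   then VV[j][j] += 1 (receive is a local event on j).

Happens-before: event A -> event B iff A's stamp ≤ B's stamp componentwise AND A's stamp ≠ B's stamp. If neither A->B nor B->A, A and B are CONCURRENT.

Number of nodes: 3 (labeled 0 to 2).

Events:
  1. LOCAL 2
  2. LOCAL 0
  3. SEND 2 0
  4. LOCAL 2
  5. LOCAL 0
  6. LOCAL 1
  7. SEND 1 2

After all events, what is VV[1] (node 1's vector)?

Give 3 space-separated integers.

Answer: 0 2 0

Derivation:
Initial: VV[0]=[0, 0, 0]
Initial: VV[1]=[0, 0, 0]
Initial: VV[2]=[0, 0, 0]
Event 1: LOCAL 2: VV[2][2]++ -> VV[2]=[0, 0, 1]
Event 2: LOCAL 0: VV[0][0]++ -> VV[0]=[1, 0, 0]
Event 3: SEND 2->0: VV[2][2]++ -> VV[2]=[0, 0, 2], msg_vec=[0, 0, 2]; VV[0]=max(VV[0],msg_vec) then VV[0][0]++ -> VV[0]=[2, 0, 2]
Event 4: LOCAL 2: VV[2][2]++ -> VV[2]=[0, 0, 3]
Event 5: LOCAL 0: VV[0][0]++ -> VV[0]=[3, 0, 2]
Event 6: LOCAL 1: VV[1][1]++ -> VV[1]=[0, 1, 0]
Event 7: SEND 1->2: VV[1][1]++ -> VV[1]=[0, 2, 0], msg_vec=[0, 2, 0]; VV[2]=max(VV[2],msg_vec) then VV[2][2]++ -> VV[2]=[0, 2, 4]
Final vectors: VV[0]=[3, 0, 2]; VV[1]=[0, 2, 0]; VV[2]=[0, 2, 4]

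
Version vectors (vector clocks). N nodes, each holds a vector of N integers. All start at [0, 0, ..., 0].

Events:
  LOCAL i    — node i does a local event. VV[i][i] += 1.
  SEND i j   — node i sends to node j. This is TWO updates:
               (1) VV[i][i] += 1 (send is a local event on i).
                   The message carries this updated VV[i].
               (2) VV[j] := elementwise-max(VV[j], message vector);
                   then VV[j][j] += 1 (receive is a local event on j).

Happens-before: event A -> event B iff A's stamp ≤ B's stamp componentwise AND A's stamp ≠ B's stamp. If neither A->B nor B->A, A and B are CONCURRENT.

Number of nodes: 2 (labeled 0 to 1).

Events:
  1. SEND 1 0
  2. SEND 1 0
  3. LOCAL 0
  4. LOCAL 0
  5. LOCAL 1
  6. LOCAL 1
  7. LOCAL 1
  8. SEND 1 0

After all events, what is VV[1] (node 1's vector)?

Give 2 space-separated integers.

Initial: VV[0]=[0, 0]
Initial: VV[1]=[0, 0]
Event 1: SEND 1->0: VV[1][1]++ -> VV[1]=[0, 1], msg_vec=[0, 1]; VV[0]=max(VV[0],msg_vec) then VV[0][0]++ -> VV[0]=[1, 1]
Event 2: SEND 1->0: VV[1][1]++ -> VV[1]=[0, 2], msg_vec=[0, 2]; VV[0]=max(VV[0],msg_vec) then VV[0][0]++ -> VV[0]=[2, 2]
Event 3: LOCAL 0: VV[0][0]++ -> VV[0]=[3, 2]
Event 4: LOCAL 0: VV[0][0]++ -> VV[0]=[4, 2]
Event 5: LOCAL 1: VV[1][1]++ -> VV[1]=[0, 3]
Event 6: LOCAL 1: VV[1][1]++ -> VV[1]=[0, 4]
Event 7: LOCAL 1: VV[1][1]++ -> VV[1]=[0, 5]
Event 8: SEND 1->0: VV[1][1]++ -> VV[1]=[0, 6], msg_vec=[0, 6]; VV[0]=max(VV[0],msg_vec) then VV[0][0]++ -> VV[0]=[5, 6]
Final vectors: VV[0]=[5, 6]; VV[1]=[0, 6]

Answer: 0 6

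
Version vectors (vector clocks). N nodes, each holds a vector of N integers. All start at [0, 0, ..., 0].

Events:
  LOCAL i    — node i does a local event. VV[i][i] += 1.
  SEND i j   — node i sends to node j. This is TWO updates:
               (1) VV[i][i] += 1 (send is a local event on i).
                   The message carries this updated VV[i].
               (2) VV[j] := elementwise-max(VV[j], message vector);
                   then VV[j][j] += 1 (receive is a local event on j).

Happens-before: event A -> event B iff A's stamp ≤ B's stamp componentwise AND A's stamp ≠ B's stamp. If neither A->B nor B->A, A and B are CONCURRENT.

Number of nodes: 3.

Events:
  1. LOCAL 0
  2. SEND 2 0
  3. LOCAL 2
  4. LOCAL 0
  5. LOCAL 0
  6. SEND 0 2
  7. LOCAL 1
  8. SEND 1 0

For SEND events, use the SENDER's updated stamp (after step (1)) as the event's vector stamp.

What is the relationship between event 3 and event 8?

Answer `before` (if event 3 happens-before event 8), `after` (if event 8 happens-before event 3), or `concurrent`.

Initial: VV[0]=[0, 0, 0]
Initial: VV[1]=[0, 0, 0]
Initial: VV[2]=[0, 0, 0]
Event 1: LOCAL 0: VV[0][0]++ -> VV[0]=[1, 0, 0]
Event 2: SEND 2->0: VV[2][2]++ -> VV[2]=[0, 0, 1], msg_vec=[0, 0, 1]; VV[0]=max(VV[0],msg_vec) then VV[0][0]++ -> VV[0]=[2, 0, 1]
Event 3: LOCAL 2: VV[2][2]++ -> VV[2]=[0, 0, 2]
Event 4: LOCAL 0: VV[0][0]++ -> VV[0]=[3, 0, 1]
Event 5: LOCAL 0: VV[0][0]++ -> VV[0]=[4, 0, 1]
Event 6: SEND 0->2: VV[0][0]++ -> VV[0]=[5, 0, 1], msg_vec=[5, 0, 1]; VV[2]=max(VV[2],msg_vec) then VV[2][2]++ -> VV[2]=[5, 0, 3]
Event 7: LOCAL 1: VV[1][1]++ -> VV[1]=[0, 1, 0]
Event 8: SEND 1->0: VV[1][1]++ -> VV[1]=[0, 2, 0], msg_vec=[0, 2, 0]; VV[0]=max(VV[0],msg_vec) then VV[0][0]++ -> VV[0]=[6, 2, 1]
Event 3 stamp: [0, 0, 2]
Event 8 stamp: [0, 2, 0]
[0, 0, 2] <= [0, 2, 0]? False
[0, 2, 0] <= [0, 0, 2]? False
Relation: concurrent

Answer: concurrent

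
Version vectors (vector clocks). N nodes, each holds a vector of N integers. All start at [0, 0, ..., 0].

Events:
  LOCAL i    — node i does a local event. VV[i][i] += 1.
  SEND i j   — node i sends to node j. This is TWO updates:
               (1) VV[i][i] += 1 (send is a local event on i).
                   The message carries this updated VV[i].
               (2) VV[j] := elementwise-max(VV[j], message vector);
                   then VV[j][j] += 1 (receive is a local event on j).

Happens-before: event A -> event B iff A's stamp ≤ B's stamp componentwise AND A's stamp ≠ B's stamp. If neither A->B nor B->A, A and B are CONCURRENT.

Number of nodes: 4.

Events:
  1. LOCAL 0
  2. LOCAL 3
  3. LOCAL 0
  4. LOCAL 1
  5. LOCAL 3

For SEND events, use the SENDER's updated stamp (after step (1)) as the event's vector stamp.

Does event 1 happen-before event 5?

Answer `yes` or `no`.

Initial: VV[0]=[0, 0, 0, 0]
Initial: VV[1]=[0, 0, 0, 0]
Initial: VV[2]=[0, 0, 0, 0]
Initial: VV[3]=[0, 0, 0, 0]
Event 1: LOCAL 0: VV[0][0]++ -> VV[0]=[1, 0, 0, 0]
Event 2: LOCAL 3: VV[3][3]++ -> VV[3]=[0, 0, 0, 1]
Event 3: LOCAL 0: VV[0][0]++ -> VV[0]=[2, 0, 0, 0]
Event 4: LOCAL 1: VV[1][1]++ -> VV[1]=[0, 1, 0, 0]
Event 5: LOCAL 3: VV[3][3]++ -> VV[3]=[0, 0, 0, 2]
Event 1 stamp: [1, 0, 0, 0]
Event 5 stamp: [0, 0, 0, 2]
[1, 0, 0, 0] <= [0, 0, 0, 2]? False. Equal? False. Happens-before: False

Answer: no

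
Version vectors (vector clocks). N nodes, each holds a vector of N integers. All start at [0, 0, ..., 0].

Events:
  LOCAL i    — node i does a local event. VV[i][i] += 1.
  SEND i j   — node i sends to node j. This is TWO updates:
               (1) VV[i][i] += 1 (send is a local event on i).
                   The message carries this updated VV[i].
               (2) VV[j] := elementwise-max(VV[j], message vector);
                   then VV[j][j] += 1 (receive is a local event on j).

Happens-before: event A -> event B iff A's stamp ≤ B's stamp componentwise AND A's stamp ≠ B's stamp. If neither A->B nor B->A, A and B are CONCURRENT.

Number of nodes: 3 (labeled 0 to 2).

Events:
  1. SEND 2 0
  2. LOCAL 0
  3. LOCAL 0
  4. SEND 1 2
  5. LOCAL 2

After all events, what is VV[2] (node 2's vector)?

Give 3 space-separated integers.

Initial: VV[0]=[0, 0, 0]
Initial: VV[1]=[0, 0, 0]
Initial: VV[2]=[0, 0, 0]
Event 1: SEND 2->0: VV[2][2]++ -> VV[2]=[0, 0, 1], msg_vec=[0, 0, 1]; VV[0]=max(VV[0],msg_vec) then VV[0][0]++ -> VV[0]=[1, 0, 1]
Event 2: LOCAL 0: VV[0][0]++ -> VV[0]=[2, 0, 1]
Event 3: LOCAL 0: VV[0][0]++ -> VV[0]=[3, 0, 1]
Event 4: SEND 1->2: VV[1][1]++ -> VV[1]=[0, 1, 0], msg_vec=[0, 1, 0]; VV[2]=max(VV[2],msg_vec) then VV[2][2]++ -> VV[2]=[0, 1, 2]
Event 5: LOCAL 2: VV[2][2]++ -> VV[2]=[0, 1, 3]
Final vectors: VV[0]=[3, 0, 1]; VV[1]=[0, 1, 0]; VV[2]=[0, 1, 3]

Answer: 0 1 3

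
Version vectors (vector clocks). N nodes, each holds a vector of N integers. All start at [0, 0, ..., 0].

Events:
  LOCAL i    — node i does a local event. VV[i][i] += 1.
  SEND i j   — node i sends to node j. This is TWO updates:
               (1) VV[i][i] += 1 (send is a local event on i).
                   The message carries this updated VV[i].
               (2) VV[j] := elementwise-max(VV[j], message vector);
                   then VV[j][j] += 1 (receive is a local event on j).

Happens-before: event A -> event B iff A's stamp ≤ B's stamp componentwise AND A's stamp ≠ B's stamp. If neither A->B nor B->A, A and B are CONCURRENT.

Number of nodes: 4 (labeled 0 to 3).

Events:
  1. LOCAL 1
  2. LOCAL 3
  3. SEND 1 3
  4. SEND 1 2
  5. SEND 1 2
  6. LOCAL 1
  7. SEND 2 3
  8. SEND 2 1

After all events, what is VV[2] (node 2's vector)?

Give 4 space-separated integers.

Answer: 0 4 4 0

Derivation:
Initial: VV[0]=[0, 0, 0, 0]
Initial: VV[1]=[0, 0, 0, 0]
Initial: VV[2]=[0, 0, 0, 0]
Initial: VV[3]=[0, 0, 0, 0]
Event 1: LOCAL 1: VV[1][1]++ -> VV[1]=[0, 1, 0, 0]
Event 2: LOCAL 3: VV[3][3]++ -> VV[3]=[0, 0, 0, 1]
Event 3: SEND 1->3: VV[1][1]++ -> VV[1]=[0, 2, 0, 0], msg_vec=[0, 2, 0, 0]; VV[3]=max(VV[3],msg_vec) then VV[3][3]++ -> VV[3]=[0, 2, 0, 2]
Event 4: SEND 1->2: VV[1][1]++ -> VV[1]=[0, 3, 0, 0], msg_vec=[0, 3, 0, 0]; VV[2]=max(VV[2],msg_vec) then VV[2][2]++ -> VV[2]=[0, 3, 1, 0]
Event 5: SEND 1->2: VV[1][1]++ -> VV[1]=[0, 4, 0, 0], msg_vec=[0, 4, 0, 0]; VV[2]=max(VV[2],msg_vec) then VV[2][2]++ -> VV[2]=[0, 4, 2, 0]
Event 6: LOCAL 1: VV[1][1]++ -> VV[1]=[0, 5, 0, 0]
Event 7: SEND 2->3: VV[2][2]++ -> VV[2]=[0, 4, 3, 0], msg_vec=[0, 4, 3, 0]; VV[3]=max(VV[3],msg_vec) then VV[3][3]++ -> VV[3]=[0, 4, 3, 3]
Event 8: SEND 2->1: VV[2][2]++ -> VV[2]=[0, 4, 4, 0], msg_vec=[0, 4, 4, 0]; VV[1]=max(VV[1],msg_vec) then VV[1][1]++ -> VV[1]=[0, 6, 4, 0]
Final vectors: VV[0]=[0, 0, 0, 0]; VV[1]=[0, 6, 4, 0]; VV[2]=[0, 4, 4, 0]; VV[3]=[0, 4, 3, 3]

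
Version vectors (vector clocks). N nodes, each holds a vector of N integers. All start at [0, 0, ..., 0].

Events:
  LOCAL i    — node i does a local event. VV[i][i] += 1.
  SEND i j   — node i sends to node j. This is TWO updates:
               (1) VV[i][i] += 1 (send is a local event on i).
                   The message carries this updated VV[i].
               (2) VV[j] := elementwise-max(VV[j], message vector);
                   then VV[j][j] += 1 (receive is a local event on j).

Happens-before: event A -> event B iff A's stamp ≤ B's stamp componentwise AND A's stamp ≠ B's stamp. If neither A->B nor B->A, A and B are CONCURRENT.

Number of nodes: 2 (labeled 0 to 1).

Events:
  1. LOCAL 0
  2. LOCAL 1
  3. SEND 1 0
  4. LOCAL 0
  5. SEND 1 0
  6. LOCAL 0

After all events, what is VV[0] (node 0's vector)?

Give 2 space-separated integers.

Answer: 5 3

Derivation:
Initial: VV[0]=[0, 0]
Initial: VV[1]=[0, 0]
Event 1: LOCAL 0: VV[0][0]++ -> VV[0]=[1, 0]
Event 2: LOCAL 1: VV[1][1]++ -> VV[1]=[0, 1]
Event 3: SEND 1->0: VV[1][1]++ -> VV[1]=[0, 2], msg_vec=[0, 2]; VV[0]=max(VV[0],msg_vec) then VV[0][0]++ -> VV[0]=[2, 2]
Event 4: LOCAL 0: VV[0][0]++ -> VV[0]=[3, 2]
Event 5: SEND 1->0: VV[1][1]++ -> VV[1]=[0, 3], msg_vec=[0, 3]; VV[0]=max(VV[0],msg_vec) then VV[0][0]++ -> VV[0]=[4, 3]
Event 6: LOCAL 0: VV[0][0]++ -> VV[0]=[5, 3]
Final vectors: VV[0]=[5, 3]; VV[1]=[0, 3]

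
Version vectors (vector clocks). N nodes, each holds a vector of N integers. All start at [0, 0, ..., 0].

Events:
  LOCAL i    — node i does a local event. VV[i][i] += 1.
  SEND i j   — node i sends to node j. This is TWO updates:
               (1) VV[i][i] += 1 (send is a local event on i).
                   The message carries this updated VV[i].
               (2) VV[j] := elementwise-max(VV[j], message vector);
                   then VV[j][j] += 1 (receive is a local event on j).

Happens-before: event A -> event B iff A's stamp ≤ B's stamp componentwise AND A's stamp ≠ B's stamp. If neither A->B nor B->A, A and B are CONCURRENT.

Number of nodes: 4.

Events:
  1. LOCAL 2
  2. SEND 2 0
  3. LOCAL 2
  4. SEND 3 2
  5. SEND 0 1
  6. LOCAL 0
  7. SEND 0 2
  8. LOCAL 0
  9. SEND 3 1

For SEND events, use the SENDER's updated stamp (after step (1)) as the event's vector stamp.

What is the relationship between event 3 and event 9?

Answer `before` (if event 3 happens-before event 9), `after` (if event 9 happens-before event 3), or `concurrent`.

Initial: VV[0]=[0, 0, 0, 0]
Initial: VV[1]=[0, 0, 0, 0]
Initial: VV[2]=[0, 0, 0, 0]
Initial: VV[3]=[0, 0, 0, 0]
Event 1: LOCAL 2: VV[2][2]++ -> VV[2]=[0, 0, 1, 0]
Event 2: SEND 2->0: VV[2][2]++ -> VV[2]=[0, 0, 2, 0], msg_vec=[0, 0, 2, 0]; VV[0]=max(VV[0],msg_vec) then VV[0][0]++ -> VV[0]=[1, 0, 2, 0]
Event 3: LOCAL 2: VV[2][2]++ -> VV[2]=[0, 0, 3, 0]
Event 4: SEND 3->2: VV[3][3]++ -> VV[3]=[0, 0, 0, 1], msg_vec=[0, 0, 0, 1]; VV[2]=max(VV[2],msg_vec) then VV[2][2]++ -> VV[2]=[0, 0, 4, 1]
Event 5: SEND 0->1: VV[0][0]++ -> VV[0]=[2, 0, 2, 0], msg_vec=[2, 0, 2, 0]; VV[1]=max(VV[1],msg_vec) then VV[1][1]++ -> VV[1]=[2, 1, 2, 0]
Event 6: LOCAL 0: VV[0][0]++ -> VV[0]=[3, 0, 2, 0]
Event 7: SEND 0->2: VV[0][0]++ -> VV[0]=[4, 0, 2, 0], msg_vec=[4, 0, 2, 0]; VV[2]=max(VV[2],msg_vec) then VV[2][2]++ -> VV[2]=[4, 0, 5, 1]
Event 8: LOCAL 0: VV[0][0]++ -> VV[0]=[5, 0, 2, 0]
Event 9: SEND 3->1: VV[3][3]++ -> VV[3]=[0, 0, 0, 2], msg_vec=[0, 0, 0, 2]; VV[1]=max(VV[1],msg_vec) then VV[1][1]++ -> VV[1]=[2, 2, 2, 2]
Event 3 stamp: [0, 0, 3, 0]
Event 9 stamp: [0, 0, 0, 2]
[0, 0, 3, 0] <= [0, 0, 0, 2]? False
[0, 0, 0, 2] <= [0, 0, 3, 0]? False
Relation: concurrent

Answer: concurrent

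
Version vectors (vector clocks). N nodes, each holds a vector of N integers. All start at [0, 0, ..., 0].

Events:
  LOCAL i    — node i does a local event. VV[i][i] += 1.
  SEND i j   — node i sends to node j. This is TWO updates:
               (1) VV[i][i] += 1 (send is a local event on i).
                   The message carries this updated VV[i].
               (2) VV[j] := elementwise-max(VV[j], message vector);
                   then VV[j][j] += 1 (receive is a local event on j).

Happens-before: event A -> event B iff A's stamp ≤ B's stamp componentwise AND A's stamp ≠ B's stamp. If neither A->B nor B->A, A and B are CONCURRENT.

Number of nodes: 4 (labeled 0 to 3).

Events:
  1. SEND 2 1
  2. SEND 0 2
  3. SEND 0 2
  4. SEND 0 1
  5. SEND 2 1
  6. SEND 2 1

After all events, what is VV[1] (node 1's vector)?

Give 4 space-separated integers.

Answer: 3 4 5 0

Derivation:
Initial: VV[0]=[0, 0, 0, 0]
Initial: VV[1]=[0, 0, 0, 0]
Initial: VV[2]=[0, 0, 0, 0]
Initial: VV[3]=[0, 0, 0, 0]
Event 1: SEND 2->1: VV[2][2]++ -> VV[2]=[0, 0, 1, 0], msg_vec=[0, 0, 1, 0]; VV[1]=max(VV[1],msg_vec) then VV[1][1]++ -> VV[1]=[0, 1, 1, 0]
Event 2: SEND 0->2: VV[0][0]++ -> VV[0]=[1, 0, 0, 0], msg_vec=[1, 0, 0, 0]; VV[2]=max(VV[2],msg_vec) then VV[2][2]++ -> VV[2]=[1, 0, 2, 0]
Event 3: SEND 0->2: VV[0][0]++ -> VV[0]=[2, 0, 0, 0], msg_vec=[2, 0, 0, 0]; VV[2]=max(VV[2],msg_vec) then VV[2][2]++ -> VV[2]=[2, 0, 3, 0]
Event 4: SEND 0->1: VV[0][0]++ -> VV[0]=[3, 0, 0, 0], msg_vec=[3, 0, 0, 0]; VV[1]=max(VV[1],msg_vec) then VV[1][1]++ -> VV[1]=[3, 2, 1, 0]
Event 5: SEND 2->1: VV[2][2]++ -> VV[2]=[2, 0, 4, 0], msg_vec=[2, 0, 4, 0]; VV[1]=max(VV[1],msg_vec) then VV[1][1]++ -> VV[1]=[3, 3, 4, 0]
Event 6: SEND 2->1: VV[2][2]++ -> VV[2]=[2, 0, 5, 0], msg_vec=[2, 0, 5, 0]; VV[1]=max(VV[1],msg_vec) then VV[1][1]++ -> VV[1]=[3, 4, 5, 0]
Final vectors: VV[0]=[3, 0, 0, 0]; VV[1]=[3, 4, 5, 0]; VV[2]=[2, 0, 5, 0]; VV[3]=[0, 0, 0, 0]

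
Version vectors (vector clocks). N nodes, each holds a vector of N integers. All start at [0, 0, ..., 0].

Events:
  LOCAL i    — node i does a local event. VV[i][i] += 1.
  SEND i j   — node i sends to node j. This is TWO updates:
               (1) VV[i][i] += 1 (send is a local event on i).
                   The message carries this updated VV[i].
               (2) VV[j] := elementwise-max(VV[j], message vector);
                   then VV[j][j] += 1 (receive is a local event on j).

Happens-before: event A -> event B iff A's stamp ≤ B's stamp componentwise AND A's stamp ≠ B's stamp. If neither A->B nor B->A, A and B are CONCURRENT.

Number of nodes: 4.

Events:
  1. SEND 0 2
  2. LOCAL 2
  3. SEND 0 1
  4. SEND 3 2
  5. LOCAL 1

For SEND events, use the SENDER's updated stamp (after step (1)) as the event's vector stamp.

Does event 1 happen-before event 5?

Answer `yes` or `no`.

Initial: VV[0]=[0, 0, 0, 0]
Initial: VV[1]=[0, 0, 0, 0]
Initial: VV[2]=[0, 0, 0, 0]
Initial: VV[3]=[0, 0, 0, 0]
Event 1: SEND 0->2: VV[0][0]++ -> VV[0]=[1, 0, 0, 0], msg_vec=[1, 0, 0, 0]; VV[2]=max(VV[2],msg_vec) then VV[2][2]++ -> VV[2]=[1, 0, 1, 0]
Event 2: LOCAL 2: VV[2][2]++ -> VV[2]=[1, 0, 2, 0]
Event 3: SEND 0->1: VV[0][0]++ -> VV[0]=[2, 0, 0, 0], msg_vec=[2, 0, 0, 0]; VV[1]=max(VV[1],msg_vec) then VV[1][1]++ -> VV[1]=[2, 1, 0, 0]
Event 4: SEND 3->2: VV[3][3]++ -> VV[3]=[0, 0, 0, 1], msg_vec=[0, 0, 0, 1]; VV[2]=max(VV[2],msg_vec) then VV[2][2]++ -> VV[2]=[1, 0, 3, 1]
Event 5: LOCAL 1: VV[1][1]++ -> VV[1]=[2, 2, 0, 0]
Event 1 stamp: [1, 0, 0, 0]
Event 5 stamp: [2, 2, 0, 0]
[1, 0, 0, 0] <= [2, 2, 0, 0]? True. Equal? False. Happens-before: True

Answer: yes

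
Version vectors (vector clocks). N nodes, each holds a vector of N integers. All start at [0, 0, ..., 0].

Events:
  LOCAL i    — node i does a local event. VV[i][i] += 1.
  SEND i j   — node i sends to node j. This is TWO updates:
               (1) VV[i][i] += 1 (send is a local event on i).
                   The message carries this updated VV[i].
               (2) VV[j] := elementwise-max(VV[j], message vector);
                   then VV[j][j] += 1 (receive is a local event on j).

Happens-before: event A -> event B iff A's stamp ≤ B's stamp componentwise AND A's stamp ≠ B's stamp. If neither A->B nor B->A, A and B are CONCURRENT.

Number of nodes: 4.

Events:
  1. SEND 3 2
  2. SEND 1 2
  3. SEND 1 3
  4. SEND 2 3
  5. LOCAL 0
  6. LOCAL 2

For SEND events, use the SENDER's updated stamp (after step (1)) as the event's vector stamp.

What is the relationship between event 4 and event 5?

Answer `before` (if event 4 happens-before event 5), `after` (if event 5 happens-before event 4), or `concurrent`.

Initial: VV[0]=[0, 0, 0, 0]
Initial: VV[1]=[0, 0, 0, 0]
Initial: VV[2]=[0, 0, 0, 0]
Initial: VV[3]=[0, 0, 0, 0]
Event 1: SEND 3->2: VV[3][3]++ -> VV[3]=[0, 0, 0, 1], msg_vec=[0, 0, 0, 1]; VV[2]=max(VV[2],msg_vec) then VV[2][2]++ -> VV[2]=[0, 0, 1, 1]
Event 2: SEND 1->2: VV[1][1]++ -> VV[1]=[0, 1, 0, 0], msg_vec=[0, 1, 0, 0]; VV[2]=max(VV[2],msg_vec) then VV[2][2]++ -> VV[2]=[0, 1, 2, 1]
Event 3: SEND 1->3: VV[1][1]++ -> VV[1]=[0, 2, 0, 0], msg_vec=[0, 2, 0, 0]; VV[3]=max(VV[3],msg_vec) then VV[3][3]++ -> VV[3]=[0, 2, 0, 2]
Event 4: SEND 2->3: VV[2][2]++ -> VV[2]=[0, 1, 3, 1], msg_vec=[0, 1, 3, 1]; VV[3]=max(VV[3],msg_vec) then VV[3][3]++ -> VV[3]=[0, 2, 3, 3]
Event 5: LOCAL 0: VV[0][0]++ -> VV[0]=[1, 0, 0, 0]
Event 6: LOCAL 2: VV[2][2]++ -> VV[2]=[0, 1, 4, 1]
Event 4 stamp: [0, 1, 3, 1]
Event 5 stamp: [1, 0, 0, 0]
[0, 1, 3, 1] <= [1, 0, 0, 0]? False
[1, 0, 0, 0] <= [0, 1, 3, 1]? False
Relation: concurrent

Answer: concurrent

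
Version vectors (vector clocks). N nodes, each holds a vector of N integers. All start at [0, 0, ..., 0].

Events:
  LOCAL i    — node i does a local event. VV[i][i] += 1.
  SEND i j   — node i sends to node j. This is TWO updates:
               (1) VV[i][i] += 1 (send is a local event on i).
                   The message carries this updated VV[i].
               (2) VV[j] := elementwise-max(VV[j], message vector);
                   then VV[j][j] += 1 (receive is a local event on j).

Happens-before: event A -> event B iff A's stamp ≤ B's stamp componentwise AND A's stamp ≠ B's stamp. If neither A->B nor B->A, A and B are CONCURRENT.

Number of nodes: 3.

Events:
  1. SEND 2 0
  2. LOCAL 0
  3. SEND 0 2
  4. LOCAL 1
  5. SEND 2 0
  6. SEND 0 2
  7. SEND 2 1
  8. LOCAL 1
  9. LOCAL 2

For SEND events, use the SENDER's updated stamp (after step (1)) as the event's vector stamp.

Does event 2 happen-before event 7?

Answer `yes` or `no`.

Initial: VV[0]=[0, 0, 0]
Initial: VV[1]=[0, 0, 0]
Initial: VV[2]=[0, 0, 0]
Event 1: SEND 2->0: VV[2][2]++ -> VV[2]=[0, 0, 1], msg_vec=[0, 0, 1]; VV[0]=max(VV[0],msg_vec) then VV[0][0]++ -> VV[0]=[1, 0, 1]
Event 2: LOCAL 0: VV[0][0]++ -> VV[0]=[2, 0, 1]
Event 3: SEND 0->2: VV[0][0]++ -> VV[0]=[3, 0, 1], msg_vec=[3, 0, 1]; VV[2]=max(VV[2],msg_vec) then VV[2][2]++ -> VV[2]=[3, 0, 2]
Event 4: LOCAL 1: VV[1][1]++ -> VV[1]=[0, 1, 0]
Event 5: SEND 2->0: VV[2][2]++ -> VV[2]=[3, 0, 3], msg_vec=[3, 0, 3]; VV[0]=max(VV[0],msg_vec) then VV[0][0]++ -> VV[0]=[4, 0, 3]
Event 6: SEND 0->2: VV[0][0]++ -> VV[0]=[5, 0, 3], msg_vec=[5, 0, 3]; VV[2]=max(VV[2],msg_vec) then VV[2][2]++ -> VV[2]=[5, 0, 4]
Event 7: SEND 2->1: VV[2][2]++ -> VV[2]=[5, 0, 5], msg_vec=[5, 0, 5]; VV[1]=max(VV[1],msg_vec) then VV[1][1]++ -> VV[1]=[5, 2, 5]
Event 8: LOCAL 1: VV[1][1]++ -> VV[1]=[5, 3, 5]
Event 9: LOCAL 2: VV[2][2]++ -> VV[2]=[5, 0, 6]
Event 2 stamp: [2, 0, 1]
Event 7 stamp: [5, 0, 5]
[2, 0, 1] <= [5, 0, 5]? True. Equal? False. Happens-before: True

Answer: yes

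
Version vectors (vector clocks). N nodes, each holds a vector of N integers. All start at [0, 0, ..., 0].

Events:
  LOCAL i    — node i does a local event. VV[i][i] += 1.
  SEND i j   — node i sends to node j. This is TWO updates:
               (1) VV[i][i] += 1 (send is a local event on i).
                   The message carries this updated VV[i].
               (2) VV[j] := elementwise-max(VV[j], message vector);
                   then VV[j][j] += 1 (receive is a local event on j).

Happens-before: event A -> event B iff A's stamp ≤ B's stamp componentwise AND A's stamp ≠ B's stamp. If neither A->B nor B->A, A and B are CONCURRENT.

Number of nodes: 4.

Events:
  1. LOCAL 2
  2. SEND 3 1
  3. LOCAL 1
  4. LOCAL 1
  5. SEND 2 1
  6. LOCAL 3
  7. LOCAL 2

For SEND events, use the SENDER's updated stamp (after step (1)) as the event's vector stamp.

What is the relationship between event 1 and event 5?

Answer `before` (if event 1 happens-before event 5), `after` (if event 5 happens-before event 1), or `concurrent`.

Initial: VV[0]=[0, 0, 0, 0]
Initial: VV[1]=[0, 0, 0, 0]
Initial: VV[2]=[0, 0, 0, 0]
Initial: VV[3]=[0, 0, 0, 0]
Event 1: LOCAL 2: VV[2][2]++ -> VV[2]=[0, 0, 1, 0]
Event 2: SEND 3->1: VV[3][3]++ -> VV[3]=[0, 0, 0, 1], msg_vec=[0, 0, 0, 1]; VV[1]=max(VV[1],msg_vec) then VV[1][1]++ -> VV[1]=[0, 1, 0, 1]
Event 3: LOCAL 1: VV[1][1]++ -> VV[1]=[0, 2, 0, 1]
Event 4: LOCAL 1: VV[1][1]++ -> VV[1]=[0, 3, 0, 1]
Event 5: SEND 2->1: VV[2][2]++ -> VV[2]=[0, 0, 2, 0], msg_vec=[0, 0, 2, 0]; VV[1]=max(VV[1],msg_vec) then VV[1][1]++ -> VV[1]=[0, 4, 2, 1]
Event 6: LOCAL 3: VV[3][3]++ -> VV[3]=[0, 0, 0, 2]
Event 7: LOCAL 2: VV[2][2]++ -> VV[2]=[0, 0, 3, 0]
Event 1 stamp: [0, 0, 1, 0]
Event 5 stamp: [0, 0, 2, 0]
[0, 0, 1, 0] <= [0, 0, 2, 0]? True
[0, 0, 2, 0] <= [0, 0, 1, 0]? False
Relation: before

Answer: before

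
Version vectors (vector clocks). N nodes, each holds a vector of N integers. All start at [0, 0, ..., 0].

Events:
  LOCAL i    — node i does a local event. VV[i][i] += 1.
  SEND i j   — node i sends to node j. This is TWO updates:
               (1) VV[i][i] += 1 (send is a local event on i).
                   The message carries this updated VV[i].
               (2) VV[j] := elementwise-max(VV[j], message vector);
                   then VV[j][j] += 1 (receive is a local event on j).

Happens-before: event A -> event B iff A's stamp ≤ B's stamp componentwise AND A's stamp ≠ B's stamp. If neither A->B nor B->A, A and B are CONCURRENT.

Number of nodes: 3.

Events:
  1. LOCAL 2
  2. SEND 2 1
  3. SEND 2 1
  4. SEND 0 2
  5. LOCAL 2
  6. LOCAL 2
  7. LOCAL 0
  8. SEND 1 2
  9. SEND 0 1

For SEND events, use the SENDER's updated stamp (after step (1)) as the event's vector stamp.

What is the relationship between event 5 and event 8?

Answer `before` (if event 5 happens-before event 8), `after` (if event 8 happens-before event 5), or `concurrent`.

Answer: concurrent

Derivation:
Initial: VV[0]=[0, 0, 0]
Initial: VV[1]=[0, 0, 0]
Initial: VV[2]=[0, 0, 0]
Event 1: LOCAL 2: VV[2][2]++ -> VV[2]=[0, 0, 1]
Event 2: SEND 2->1: VV[2][2]++ -> VV[2]=[0, 0, 2], msg_vec=[0, 0, 2]; VV[1]=max(VV[1],msg_vec) then VV[1][1]++ -> VV[1]=[0, 1, 2]
Event 3: SEND 2->1: VV[2][2]++ -> VV[2]=[0, 0, 3], msg_vec=[0, 0, 3]; VV[1]=max(VV[1],msg_vec) then VV[1][1]++ -> VV[1]=[0, 2, 3]
Event 4: SEND 0->2: VV[0][0]++ -> VV[0]=[1, 0, 0], msg_vec=[1, 0, 0]; VV[2]=max(VV[2],msg_vec) then VV[2][2]++ -> VV[2]=[1, 0, 4]
Event 5: LOCAL 2: VV[2][2]++ -> VV[2]=[1, 0, 5]
Event 6: LOCAL 2: VV[2][2]++ -> VV[2]=[1, 0, 6]
Event 7: LOCAL 0: VV[0][0]++ -> VV[0]=[2, 0, 0]
Event 8: SEND 1->2: VV[1][1]++ -> VV[1]=[0, 3, 3], msg_vec=[0, 3, 3]; VV[2]=max(VV[2],msg_vec) then VV[2][2]++ -> VV[2]=[1, 3, 7]
Event 9: SEND 0->1: VV[0][0]++ -> VV[0]=[3, 0, 0], msg_vec=[3, 0, 0]; VV[1]=max(VV[1],msg_vec) then VV[1][1]++ -> VV[1]=[3, 4, 3]
Event 5 stamp: [1, 0, 5]
Event 8 stamp: [0, 3, 3]
[1, 0, 5] <= [0, 3, 3]? False
[0, 3, 3] <= [1, 0, 5]? False
Relation: concurrent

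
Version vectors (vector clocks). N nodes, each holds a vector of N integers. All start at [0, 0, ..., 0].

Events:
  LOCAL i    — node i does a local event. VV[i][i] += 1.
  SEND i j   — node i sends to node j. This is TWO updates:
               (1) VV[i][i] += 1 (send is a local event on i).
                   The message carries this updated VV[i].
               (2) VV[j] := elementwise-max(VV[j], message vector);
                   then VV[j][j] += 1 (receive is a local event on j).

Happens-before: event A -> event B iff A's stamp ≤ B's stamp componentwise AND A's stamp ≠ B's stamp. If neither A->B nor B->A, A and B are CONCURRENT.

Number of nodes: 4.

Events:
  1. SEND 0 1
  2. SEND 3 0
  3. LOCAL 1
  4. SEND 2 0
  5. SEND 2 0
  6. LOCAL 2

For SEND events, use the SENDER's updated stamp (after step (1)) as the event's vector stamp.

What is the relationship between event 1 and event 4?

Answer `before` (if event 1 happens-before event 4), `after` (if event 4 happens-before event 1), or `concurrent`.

Initial: VV[0]=[0, 0, 0, 0]
Initial: VV[1]=[0, 0, 0, 0]
Initial: VV[2]=[0, 0, 0, 0]
Initial: VV[3]=[0, 0, 0, 0]
Event 1: SEND 0->1: VV[0][0]++ -> VV[0]=[1, 0, 0, 0], msg_vec=[1, 0, 0, 0]; VV[1]=max(VV[1],msg_vec) then VV[1][1]++ -> VV[1]=[1, 1, 0, 0]
Event 2: SEND 3->0: VV[3][3]++ -> VV[3]=[0, 0, 0, 1], msg_vec=[0, 0, 0, 1]; VV[0]=max(VV[0],msg_vec) then VV[0][0]++ -> VV[0]=[2, 0, 0, 1]
Event 3: LOCAL 1: VV[1][1]++ -> VV[1]=[1, 2, 0, 0]
Event 4: SEND 2->0: VV[2][2]++ -> VV[2]=[0, 0, 1, 0], msg_vec=[0, 0, 1, 0]; VV[0]=max(VV[0],msg_vec) then VV[0][0]++ -> VV[0]=[3, 0, 1, 1]
Event 5: SEND 2->0: VV[2][2]++ -> VV[2]=[0, 0, 2, 0], msg_vec=[0, 0, 2, 0]; VV[0]=max(VV[0],msg_vec) then VV[0][0]++ -> VV[0]=[4, 0, 2, 1]
Event 6: LOCAL 2: VV[2][2]++ -> VV[2]=[0, 0, 3, 0]
Event 1 stamp: [1, 0, 0, 0]
Event 4 stamp: [0, 0, 1, 0]
[1, 0, 0, 0] <= [0, 0, 1, 0]? False
[0, 0, 1, 0] <= [1, 0, 0, 0]? False
Relation: concurrent

Answer: concurrent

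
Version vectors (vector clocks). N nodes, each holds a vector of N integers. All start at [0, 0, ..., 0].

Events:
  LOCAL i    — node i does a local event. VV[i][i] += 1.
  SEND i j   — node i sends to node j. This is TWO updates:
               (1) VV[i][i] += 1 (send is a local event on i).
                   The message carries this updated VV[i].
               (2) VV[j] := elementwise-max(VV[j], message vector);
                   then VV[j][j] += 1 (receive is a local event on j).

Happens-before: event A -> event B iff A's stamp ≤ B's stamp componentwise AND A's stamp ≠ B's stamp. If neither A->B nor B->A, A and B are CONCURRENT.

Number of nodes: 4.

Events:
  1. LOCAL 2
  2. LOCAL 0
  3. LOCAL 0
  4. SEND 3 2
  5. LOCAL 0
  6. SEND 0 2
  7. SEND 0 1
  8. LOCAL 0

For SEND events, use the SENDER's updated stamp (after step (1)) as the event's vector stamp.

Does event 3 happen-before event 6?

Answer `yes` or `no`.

Answer: yes

Derivation:
Initial: VV[0]=[0, 0, 0, 0]
Initial: VV[1]=[0, 0, 0, 0]
Initial: VV[2]=[0, 0, 0, 0]
Initial: VV[3]=[0, 0, 0, 0]
Event 1: LOCAL 2: VV[2][2]++ -> VV[2]=[0, 0, 1, 0]
Event 2: LOCAL 0: VV[0][0]++ -> VV[0]=[1, 0, 0, 0]
Event 3: LOCAL 0: VV[0][0]++ -> VV[0]=[2, 0, 0, 0]
Event 4: SEND 3->2: VV[3][3]++ -> VV[3]=[0, 0, 0, 1], msg_vec=[0, 0, 0, 1]; VV[2]=max(VV[2],msg_vec) then VV[2][2]++ -> VV[2]=[0, 0, 2, 1]
Event 5: LOCAL 0: VV[0][0]++ -> VV[0]=[3, 0, 0, 0]
Event 6: SEND 0->2: VV[0][0]++ -> VV[0]=[4, 0, 0, 0], msg_vec=[4, 0, 0, 0]; VV[2]=max(VV[2],msg_vec) then VV[2][2]++ -> VV[2]=[4, 0, 3, 1]
Event 7: SEND 0->1: VV[0][0]++ -> VV[0]=[5, 0, 0, 0], msg_vec=[5, 0, 0, 0]; VV[1]=max(VV[1],msg_vec) then VV[1][1]++ -> VV[1]=[5, 1, 0, 0]
Event 8: LOCAL 0: VV[0][0]++ -> VV[0]=[6, 0, 0, 0]
Event 3 stamp: [2, 0, 0, 0]
Event 6 stamp: [4, 0, 0, 0]
[2, 0, 0, 0] <= [4, 0, 0, 0]? True. Equal? False. Happens-before: True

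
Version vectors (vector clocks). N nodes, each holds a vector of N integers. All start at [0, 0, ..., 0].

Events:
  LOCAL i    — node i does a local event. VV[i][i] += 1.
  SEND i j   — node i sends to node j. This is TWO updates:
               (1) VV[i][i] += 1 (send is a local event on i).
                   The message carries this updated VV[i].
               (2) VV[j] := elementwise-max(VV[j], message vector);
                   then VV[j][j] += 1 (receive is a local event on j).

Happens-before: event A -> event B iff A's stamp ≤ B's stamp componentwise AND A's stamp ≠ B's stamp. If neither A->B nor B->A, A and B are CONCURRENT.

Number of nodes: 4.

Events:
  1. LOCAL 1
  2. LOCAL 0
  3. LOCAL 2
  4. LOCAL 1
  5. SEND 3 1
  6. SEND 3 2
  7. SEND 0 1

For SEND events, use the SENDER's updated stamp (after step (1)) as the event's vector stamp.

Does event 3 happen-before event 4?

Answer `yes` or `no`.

Initial: VV[0]=[0, 0, 0, 0]
Initial: VV[1]=[0, 0, 0, 0]
Initial: VV[2]=[0, 0, 0, 0]
Initial: VV[3]=[0, 0, 0, 0]
Event 1: LOCAL 1: VV[1][1]++ -> VV[1]=[0, 1, 0, 0]
Event 2: LOCAL 0: VV[0][0]++ -> VV[0]=[1, 0, 0, 0]
Event 3: LOCAL 2: VV[2][2]++ -> VV[2]=[0, 0, 1, 0]
Event 4: LOCAL 1: VV[1][1]++ -> VV[1]=[0, 2, 0, 0]
Event 5: SEND 3->1: VV[3][3]++ -> VV[3]=[0, 0, 0, 1], msg_vec=[0, 0, 0, 1]; VV[1]=max(VV[1],msg_vec) then VV[1][1]++ -> VV[1]=[0, 3, 0, 1]
Event 6: SEND 3->2: VV[3][3]++ -> VV[3]=[0, 0, 0, 2], msg_vec=[0, 0, 0, 2]; VV[2]=max(VV[2],msg_vec) then VV[2][2]++ -> VV[2]=[0, 0, 2, 2]
Event 7: SEND 0->1: VV[0][0]++ -> VV[0]=[2, 0, 0, 0], msg_vec=[2, 0, 0, 0]; VV[1]=max(VV[1],msg_vec) then VV[1][1]++ -> VV[1]=[2, 4, 0, 1]
Event 3 stamp: [0, 0, 1, 0]
Event 4 stamp: [0, 2, 0, 0]
[0, 0, 1, 0] <= [0, 2, 0, 0]? False. Equal? False. Happens-before: False

Answer: no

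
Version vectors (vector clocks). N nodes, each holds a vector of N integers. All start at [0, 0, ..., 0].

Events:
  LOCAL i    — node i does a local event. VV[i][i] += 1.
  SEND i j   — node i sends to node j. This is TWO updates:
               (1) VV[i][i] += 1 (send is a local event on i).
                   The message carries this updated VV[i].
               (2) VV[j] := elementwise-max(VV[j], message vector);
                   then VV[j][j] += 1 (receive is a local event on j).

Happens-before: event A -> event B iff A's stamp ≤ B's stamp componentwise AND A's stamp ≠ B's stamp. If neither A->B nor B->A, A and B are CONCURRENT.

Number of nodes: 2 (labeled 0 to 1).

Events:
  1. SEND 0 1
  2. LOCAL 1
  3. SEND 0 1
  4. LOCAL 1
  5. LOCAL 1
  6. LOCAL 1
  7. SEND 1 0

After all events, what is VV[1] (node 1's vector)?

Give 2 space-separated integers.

Initial: VV[0]=[0, 0]
Initial: VV[1]=[0, 0]
Event 1: SEND 0->1: VV[0][0]++ -> VV[0]=[1, 0], msg_vec=[1, 0]; VV[1]=max(VV[1],msg_vec) then VV[1][1]++ -> VV[1]=[1, 1]
Event 2: LOCAL 1: VV[1][1]++ -> VV[1]=[1, 2]
Event 3: SEND 0->1: VV[0][0]++ -> VV[0]=[2, 0], msg_vec=[2, 0]; VV[1]=max(VV[1],msg_vec) then VV[1][1]++ -> VV[1]=[2, 3]
Event 4: LOCAL 1: VV[1][1]++ -> VV[1]=[2, 4]
Event 5: LOCAL 1: VV[1][1]++ -> VV[1]=[2, 5]
Event 6: LOCAL 1: VV[1][1]++ -> VV[1]=[2, 6]
Event 7: SEND 1->0: VV[1][1]++ -> VV[1]=[2, 7], msg_vec=[2, 7]; VV[0]=max(VV[0],msg_vec) then VV[0][0]++ -> VV[0]=[3, 7]
Final vectors: VV[0]=[3, 7]; VV[1]=[2, 7]

Answer: 2 7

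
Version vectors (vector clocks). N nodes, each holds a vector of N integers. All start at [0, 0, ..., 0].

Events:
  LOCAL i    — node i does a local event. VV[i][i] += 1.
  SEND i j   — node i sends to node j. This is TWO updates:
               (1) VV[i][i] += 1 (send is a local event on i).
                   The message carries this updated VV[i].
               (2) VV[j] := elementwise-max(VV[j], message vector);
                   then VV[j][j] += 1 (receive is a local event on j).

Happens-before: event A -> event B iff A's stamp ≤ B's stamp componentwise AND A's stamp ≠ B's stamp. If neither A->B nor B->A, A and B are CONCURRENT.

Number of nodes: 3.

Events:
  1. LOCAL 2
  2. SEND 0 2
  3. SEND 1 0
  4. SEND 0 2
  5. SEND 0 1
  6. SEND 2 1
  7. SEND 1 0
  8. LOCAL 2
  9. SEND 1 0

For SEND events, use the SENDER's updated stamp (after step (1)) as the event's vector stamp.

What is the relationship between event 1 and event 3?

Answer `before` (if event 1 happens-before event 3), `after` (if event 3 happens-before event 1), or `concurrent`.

Answer: concurrent

Derivation:
Initial: VV[0]=[0, 0, 0]
Initial: VV[1]=[0, 0, 0]
Initial: VV[2]=[0, 0, 0]
Event 1: LOCAL 2: VV[2][2]++ -> VV[2]=[0, 0, 1]
Event 2: SEND 0->2: VV[0][0]++ -> VV[0]=[1, 0, 0], msg_vec=[1, 0, 0]; VV[2]=max(VV[2],msg_vec) then VV[2][2]++ -> VV[2]=[1, 0, 2]
Event 3: SEND 1->0: VV[1][1]++ -> VV[1]=[0, 1, 0], msg_vec=[0, 1, 0]; VV[0]=max(VV[0],msg_vec) then VV[0][0]++ -> VV[0]=[2, 1, 0]
Event 4: SEND 0->2: VV[0][0]++ -> VV[0]=[3, 1, 0], msg_vec=[3, 1, 0]; VV[2]=max(VV[2],msg_vec) then VV[2][2]++ -> VV[2]=[3, 1, 3]
Event 5: SEND 0->1: VV[0][0]++ -> VV[0]=[4, 1, 0], msg_vec=[4, 1, 0]; VV[1]=max(VV[1],msg_vec) then VV[1][1]++ -> VV[1]=[4, 2, 0]
Event 6: SEND 2->1: VV[2][2]++ -> VV[2]=[3, 1, 4], msg_vec=[3, 1, 4]; VV[1]=max(VV[1],msg_vec) then VV[1][1]++ -> VV[1]=[4, 3, 4]
Event 7: SEND 1->0: VV[1][1]++ -> VV[1]=[4, 4, 4], msg_vec=[4, 4, 4]; VV[0]=max(VV[0],msg_vec) then VV[0][0]++ -> VV[0]=[5, 4, 4]
Event 8: LOCAL 2: VV[2][2]++ -> VV[2]=[3, 1, 5]
Event 9: SEND 1->0: VV[1][1]++ -> VV[1]=[4, 5, 4], msg_vec=[4, 5, 4]; VV[0]=max(VV[0],msg_vec) then VV[0][0]++ -> VV[0]=[6, 5, 4]
Event 1 stamp: [0, 0, 1]
Event 3 stamp: [0, 1, 0]
[0, 0, 1] <= [0, 1, 0]? False
[0, 1, 0] <= [0, 0, 1]? False
Relation: concurrent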